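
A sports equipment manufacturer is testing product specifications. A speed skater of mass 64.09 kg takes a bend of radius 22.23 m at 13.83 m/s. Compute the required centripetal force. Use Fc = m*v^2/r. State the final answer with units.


Fc = m * v^2 / r
v^2 = 13.83^2 = 191.2689
Fc = 64.09 * 191.2689 / 22.23
Fc = 12258.4238 / 22.23 = 551.4361 N

551.4361 N


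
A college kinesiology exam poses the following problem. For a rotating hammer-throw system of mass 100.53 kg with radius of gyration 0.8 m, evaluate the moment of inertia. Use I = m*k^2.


I = m * k^2
I = 100.53 * 0.8^2
I = 100.53 * 0.64 = 64.3392 kg*m^2

64.3392 kg*m^2


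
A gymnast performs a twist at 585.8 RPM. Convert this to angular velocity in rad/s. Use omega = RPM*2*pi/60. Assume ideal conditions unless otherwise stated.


omega = RPM * 2 * pi / 60
omega = 585.8 * 2 * 3.14159 / 60
omega = 3680.69 / 60 = 61.3448 rad/s

61.3448 rad/s


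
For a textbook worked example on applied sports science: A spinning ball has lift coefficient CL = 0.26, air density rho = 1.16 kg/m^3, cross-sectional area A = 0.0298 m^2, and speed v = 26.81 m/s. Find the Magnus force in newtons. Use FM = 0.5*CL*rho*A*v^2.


FM = 0.5 * CL * rho * A * v^2
FM = 0.5 * 0.26 * 1.16 * 0.0298 * 26.81^2
v^2 = 718.7761
FM = 0.5 * 0.26 * 1.16 * 0.0298 * 718.7761 = 3.2301 N

3.2301 N


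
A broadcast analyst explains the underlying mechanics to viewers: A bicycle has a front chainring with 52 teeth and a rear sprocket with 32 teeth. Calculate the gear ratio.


GR = front_teeth / rear_teeth
GR = 52 / 32
GR = 1.625

1.625


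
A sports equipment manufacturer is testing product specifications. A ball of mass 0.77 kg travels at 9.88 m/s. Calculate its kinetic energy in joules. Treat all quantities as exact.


KE = 0.5 * m * v^2
KE = 0.5 * 0.77 * 9.88^2
KE = 0.5 * 0.77 * 97.6144 = 37.5815 J

37.5815 J


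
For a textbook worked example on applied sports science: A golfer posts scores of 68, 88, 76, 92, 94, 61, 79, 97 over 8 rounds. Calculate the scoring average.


Average = sum / n
Sum = 655
Average = 655 / 8 = 81.875

81.875


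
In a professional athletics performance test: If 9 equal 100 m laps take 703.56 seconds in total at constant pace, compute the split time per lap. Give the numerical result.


Split time = total_time / n_laps = 703.56 / 9
Split time = 78.1733 s per lap

78.1733 s


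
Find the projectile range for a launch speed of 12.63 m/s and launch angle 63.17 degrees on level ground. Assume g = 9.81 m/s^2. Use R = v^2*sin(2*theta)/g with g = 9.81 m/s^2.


R = v^2 * sin(2*theta) / g
Convert angle to radians: theta = 63.17 deg = 1.1025 rad
sin(2*theta) = sin(2.205) = 0.8055
R = 12.63^2 * 0.8055 / 9.81
R = 159.5169 * 0.8055 / 9.81 = 13.0982 m

13.0982 m


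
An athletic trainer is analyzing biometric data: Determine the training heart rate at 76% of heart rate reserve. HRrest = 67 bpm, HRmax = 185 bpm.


Target = HRrest + pct*(HRmax - HRrest)
Heart rate reserve = HRmax - HRrest = 185 - 67 = 118 bpm
Fraction = 76% = 0.76
Target = 67 + 0.76 * 118
Target = 67 + 89.68 = 156.68 bpm

156.68 bpm


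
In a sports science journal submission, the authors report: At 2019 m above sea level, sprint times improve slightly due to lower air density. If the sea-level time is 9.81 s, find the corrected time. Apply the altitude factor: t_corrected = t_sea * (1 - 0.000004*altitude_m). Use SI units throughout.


Correction factor = 1 - 0.000004 * 2019 = 0.991924
t_corrected = t_sea * factor = 9.81 * 0.991924
t_corrected = 9.7308 s

9.7308 s


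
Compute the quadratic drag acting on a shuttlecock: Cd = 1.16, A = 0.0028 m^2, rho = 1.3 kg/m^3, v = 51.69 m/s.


Fd = 0.5 * Cd * rho * A * v^2
Fd = 0.5 * 1.16 * 1.3 * 0.0028 * 51.69^2
v^2 = 2671.8561
Fd = 0.5 * 1.16 * 1.3 * 0.0028 * 2671.8561 = 5.6408 N

5.6408 N


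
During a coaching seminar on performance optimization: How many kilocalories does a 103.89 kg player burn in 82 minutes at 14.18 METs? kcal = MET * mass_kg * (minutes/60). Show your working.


kcal = MET * mass * time_hr
Convert time: 82 min = 1.3667 hr
kcal = 14.18 * 103.89 * 1.3667
kcal = 2013.3189 kcal

2013.3189 kcal


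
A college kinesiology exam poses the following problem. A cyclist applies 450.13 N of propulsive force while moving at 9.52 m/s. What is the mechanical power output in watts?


P = F * v
P = 450.13 * 9.52
P = 4285.2376 W

4285.2376 W


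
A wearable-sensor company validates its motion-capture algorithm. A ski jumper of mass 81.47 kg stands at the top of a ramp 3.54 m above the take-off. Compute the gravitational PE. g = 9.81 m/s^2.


PE = m * g * h
PE = 81.47 * 9.81 * 3.54
PE = 799.2207 * 3.54 = 2829.2413 J

2829.2413 J


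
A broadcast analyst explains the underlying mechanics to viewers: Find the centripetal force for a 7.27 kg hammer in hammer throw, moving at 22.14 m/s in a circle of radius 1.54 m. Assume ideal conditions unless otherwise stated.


Fc = m * v^2 / r
v^2 = 22.14^2 = 490.1796
Fc = 7.27 * 490.1796 / 1.54
Fc = 3563.6057 / 1.54 = 2314.0297 N

2314.0297 N


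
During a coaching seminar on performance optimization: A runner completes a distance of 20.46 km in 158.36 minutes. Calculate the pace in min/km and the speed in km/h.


Pace = time / distance = 158.36 min / 20.46 km = 7.74 min/km
Speed = distance / time_in_hours = 20.46 / 2.6393 hr
Speed = 7.752 km/h

7.74 min/km, 7.752 km/h


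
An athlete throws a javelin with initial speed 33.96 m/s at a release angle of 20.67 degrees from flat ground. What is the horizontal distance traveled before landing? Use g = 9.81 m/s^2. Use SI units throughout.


R = v^2 * sin(2*theta) / g
Convert angle to radians: theta = 20.67 deg = 0.3608 rad
sin(2*theta) = sin(0.7215) = 0.6605
R = 33.96^2 * 0.6605 / 9.81
R = 1153.2816 * 0.6605 / 9.81 = 77.6526 m

77.6526 m


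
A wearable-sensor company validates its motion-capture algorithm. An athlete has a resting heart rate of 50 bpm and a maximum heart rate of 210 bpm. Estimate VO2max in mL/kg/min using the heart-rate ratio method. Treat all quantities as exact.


VO2max = 15.3 * HRmax / HRrest
VO2max = 15.3 * 210 / 50
VO2max = 3213 / 50 = 64.26 mL/kg/min

64.26 mL/kg/min


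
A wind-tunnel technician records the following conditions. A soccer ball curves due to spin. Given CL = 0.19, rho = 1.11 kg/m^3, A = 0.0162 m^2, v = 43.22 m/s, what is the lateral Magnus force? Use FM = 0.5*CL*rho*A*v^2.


FM = 0.5 * CL * rho * A * v^2
FM = 0.5 * 0.19 * 1.11 * 0.0162 * 43.22^2
v^2 = 1867.9684
FM = 0.5 * 0.19 * 1.11 * 0.0162 * 1867.9684 = 3.191 N

3.191 N


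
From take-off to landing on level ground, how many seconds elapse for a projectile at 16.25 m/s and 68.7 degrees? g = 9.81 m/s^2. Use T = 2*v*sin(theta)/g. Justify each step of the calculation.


T = 2*v*sin(theta)/g
sin(theta) = sin(68.7 deg) = 0.9317
T = 2*16.25*0.9317 / 9.81
T = 30.28 / 9.81 = 3.0866 s

3.0866 s


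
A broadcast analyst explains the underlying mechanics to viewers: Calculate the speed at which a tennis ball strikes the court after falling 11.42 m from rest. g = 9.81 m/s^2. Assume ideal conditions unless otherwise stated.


v = sqrt(2 * g * h)
v = sqrt(2 * 9.81 * 11.42)
v = sqrt(224.0604) = 14.9686 m/s

14.9686 m/s


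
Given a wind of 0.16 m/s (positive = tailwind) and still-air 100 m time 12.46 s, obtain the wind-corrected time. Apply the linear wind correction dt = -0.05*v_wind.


dt = -0.05 * v_wind = -0.05 * 0.16 = -0.008 s
t_corrected = t_still + dt = 12.46 + (-0.008)
t_corrected = 12.452 s

12.452 s


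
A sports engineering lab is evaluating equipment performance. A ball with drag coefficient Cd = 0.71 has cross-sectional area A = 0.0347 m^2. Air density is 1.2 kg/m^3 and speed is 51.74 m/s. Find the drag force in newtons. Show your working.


Fd = 0.5 * Cd * rho * A * v^2
Fd = 0.5 * 0.71 * 1.2 * 0.0347 * 51.74^2
v^2 = 2677.0276
Fd = 0.5 * 0.71 * 1.2 * 0.0347 * 2677.0276 = 39.5724 N

39.5724 N


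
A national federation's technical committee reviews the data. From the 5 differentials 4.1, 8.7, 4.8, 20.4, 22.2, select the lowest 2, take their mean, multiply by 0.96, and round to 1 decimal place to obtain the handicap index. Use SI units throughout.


All differentials: 4.1, 8.7, 4.8, 20.4, 22.2
Sorted: 4.1, 4.8, 8.7, 20.4, 22.2
Best 2: 4.1, 4.8
Average of best = 8.9 / 2 = 4.45
Raw index = 4.45 * 0.96 = 4.272
Handicap index = round(4.272, 1) = 4.3

4.3


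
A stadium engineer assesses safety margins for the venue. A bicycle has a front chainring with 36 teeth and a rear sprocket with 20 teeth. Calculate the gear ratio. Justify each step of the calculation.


GR = front_teeth / rear_teeth
GR = 36 / 20
GR = 1.8

1.8


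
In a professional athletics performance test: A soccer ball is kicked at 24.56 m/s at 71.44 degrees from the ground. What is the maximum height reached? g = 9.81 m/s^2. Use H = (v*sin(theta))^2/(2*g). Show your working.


H = (v*sin(theta))^2 / (2*g)
vy = v*sin(theta) = 24.56 * sin(71.44 deg) = 23.2827 m/s
H = vy^2 / (2*g) = 542.082 / (2*9.81)
H = 542.082 / 19.62 = 27.6291 m

27.6291 m


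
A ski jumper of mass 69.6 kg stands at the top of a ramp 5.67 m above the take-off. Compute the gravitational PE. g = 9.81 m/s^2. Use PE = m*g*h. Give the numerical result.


PE = m * g * h
PE = 69.6 * 9.81 * 5.67
PE = 682.776 * 5.67 = 3871.3399 J

3871.3399 J


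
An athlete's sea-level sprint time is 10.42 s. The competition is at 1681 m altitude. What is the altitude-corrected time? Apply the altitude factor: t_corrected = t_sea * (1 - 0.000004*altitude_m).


Correction factor = 1 - 0.000004 * 1681 = 0.993276
t_corrected = t_sea * factor = 10.42 * 0.993276
t_corrected = 10.3499 s

10.3499 s


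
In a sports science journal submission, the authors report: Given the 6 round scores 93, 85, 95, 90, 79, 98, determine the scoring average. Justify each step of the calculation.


Average = sum / n
Sum = 540
Average = 540 / 6 = 90

90


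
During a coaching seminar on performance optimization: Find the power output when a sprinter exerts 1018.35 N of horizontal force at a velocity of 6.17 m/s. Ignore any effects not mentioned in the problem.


P = F * v
P = 1018.35 * 6.17
P = 6283.2195 W

6283.2195 W


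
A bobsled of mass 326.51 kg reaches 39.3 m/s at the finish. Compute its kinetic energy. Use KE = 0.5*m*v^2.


KE = 0.5 * m * v^2
KE = 0.5 * 326.51 * 39.3^2
KE = 0.5 * 326.51 * 1544.49 = 252145.7149 J

252145.7149 J


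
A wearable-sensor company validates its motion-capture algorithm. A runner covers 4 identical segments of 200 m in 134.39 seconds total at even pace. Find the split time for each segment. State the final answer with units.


Split time = total_time / n_laps = 134.39 / 4
Split time = 33.5975 s per lap

33.5975 s


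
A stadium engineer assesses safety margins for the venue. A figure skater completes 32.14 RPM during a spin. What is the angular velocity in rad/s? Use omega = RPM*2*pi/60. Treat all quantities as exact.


omega = RPM * 2 * pi / 60
omega = 32.14 * 2 * 3.14159 / 60
omega = 201.9416 / 60 = 3.3657 rad/s

3.3657 rad/s


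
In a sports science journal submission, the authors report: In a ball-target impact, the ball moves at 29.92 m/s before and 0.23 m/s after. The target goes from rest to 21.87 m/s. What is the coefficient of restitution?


e = (v2_after - v1_after) / (v1_before - v2_before)
Numerator = 21.87 - 0.23 = 21.64
Denominator = 29.92 - 0 = 29.92
e = 21.64 / 29.92 = 0.7233

0.7233


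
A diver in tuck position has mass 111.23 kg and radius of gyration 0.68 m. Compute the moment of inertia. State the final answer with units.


I = m * k^2
I = 111.23 * 0.68^2
I = 111.23 * 0.4624 = 51.4328 kg*m^2

51.4328 kg*m^2


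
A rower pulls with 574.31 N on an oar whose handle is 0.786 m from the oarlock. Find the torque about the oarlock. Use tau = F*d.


tau = F * d
tau = 574.31 * 0.786
tau = 451.4077 N*m

451.4077 N*m


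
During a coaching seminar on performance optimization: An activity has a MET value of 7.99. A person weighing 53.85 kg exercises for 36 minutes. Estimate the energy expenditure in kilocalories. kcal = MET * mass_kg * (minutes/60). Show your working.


kcal = MET * mass * time_hr
Convert time: 36 min = 0.6 hr
kcal = 7.99 * 53.85 * 0.6
kcal = 258.1569 kcal

258.1569 kcal


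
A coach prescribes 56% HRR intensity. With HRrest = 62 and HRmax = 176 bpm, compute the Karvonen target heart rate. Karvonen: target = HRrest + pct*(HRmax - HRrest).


Target = HRrest + pct*(HRmax - HRrest)
Heart rate reserve = HRmax - HRrest = 176 - 62 = 114 bpm
Fraction = 56% = 0.56
Target = 62 + 0.56 * 114
Target = 62 + 63.84 = 125.84 bpm

125.84 bpm


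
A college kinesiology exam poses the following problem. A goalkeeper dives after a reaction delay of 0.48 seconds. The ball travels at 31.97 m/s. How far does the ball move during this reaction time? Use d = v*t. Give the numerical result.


d = v * t
d = 31.97 * 0.48
d = 15.3456 m

15.3456 m


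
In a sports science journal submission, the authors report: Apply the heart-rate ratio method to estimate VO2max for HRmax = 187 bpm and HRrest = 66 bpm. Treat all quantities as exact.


VO2max = 15.3 * HRmax / HRrest
VO2max = 15.3 * 187 / 66
VO2max = 2861.1 / 66 = 43.35 mL/kg/min

43.35 mL/kg/min


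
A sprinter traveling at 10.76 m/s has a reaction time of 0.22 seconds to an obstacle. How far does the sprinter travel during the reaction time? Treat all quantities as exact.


d = v * t
d = 10.76 * 0.22
d = 2.3672 m

2.3672 m


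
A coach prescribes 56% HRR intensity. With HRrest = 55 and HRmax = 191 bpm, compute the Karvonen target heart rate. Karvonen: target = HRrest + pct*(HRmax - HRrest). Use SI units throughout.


Target = HRrest + pct*(HRmax - HRrest)
Heart rate reserve = HRmax - HRrest = 191 - 55 = 136 bpm
Fraction = 56% = 0.56
Target = 55 + 0.56 * 136
Target = 55 + 76.16 = 131.16 bpm

131.16 bpm


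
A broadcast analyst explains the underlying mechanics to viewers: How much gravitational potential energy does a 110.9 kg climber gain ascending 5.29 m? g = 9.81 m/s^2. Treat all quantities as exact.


PE = m * g * h
PE = 110.9 * 9.81 * 5.29
PE = 1087.929 * 5.29 = 5755.1444 J

5755.1444 J


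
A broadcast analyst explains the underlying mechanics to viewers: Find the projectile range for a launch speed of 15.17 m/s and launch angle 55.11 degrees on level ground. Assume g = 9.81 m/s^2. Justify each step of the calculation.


R = v^2 * sin(2*theta) / g
Convert angle to radians: theta = 55.11 deg = 0.9619 rad
sin(2*theta) = sin(1.9237) = 0.9384
R = 15.17^2 * 0.9384 / 9.81
R = 230.1289 * 0.9384 / 9.81 = 22.0129 m

22.0129 m


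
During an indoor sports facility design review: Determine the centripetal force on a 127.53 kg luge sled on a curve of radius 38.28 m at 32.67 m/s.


Fc = m * v^2 / r
v^2 = 32.67^2 = 1067.3289
Fc = 127.53 * 1067.3289 / 38.28
Fc = 136116.4546 / 38.28 = 3555.8112 N

3555.8112 N


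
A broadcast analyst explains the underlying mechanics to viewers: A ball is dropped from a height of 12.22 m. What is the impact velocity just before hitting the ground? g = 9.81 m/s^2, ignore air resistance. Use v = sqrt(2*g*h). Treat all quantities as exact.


v = sqrt(2 * g * h)
v = sqrt(2 * 9.81 * 12.22)
v = sqrt(239.7564) = 15.4841 m/s

15.4841 m/s


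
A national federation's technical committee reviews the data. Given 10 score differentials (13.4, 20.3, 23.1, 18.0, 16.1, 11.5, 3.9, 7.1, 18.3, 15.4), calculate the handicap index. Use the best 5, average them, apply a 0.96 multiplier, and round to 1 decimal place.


All differentials: 13.4, 20.3, 23.1, 18.0, 16.1, 11.5, 3.9, 7.1, 18.3, 15.4
Sorted: 3.9, 7.1, 11.5, 13.4, 15.4, 16.1, 18.0, 18.3, 20.3, 23.1
Best 5: 3.9, 7.1, 11.5, 13.4, 15.4
Average of best = 51.3 / 5 = 10.26
Raw index = 10.26 * 0.96 = 9.8496
Handicap index = round(9.8496, 1) = 9.8

9.8


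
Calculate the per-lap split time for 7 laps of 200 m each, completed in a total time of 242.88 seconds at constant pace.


Split time = total_time / n_laps = 242.88 / 7
Split time = 34.6971 s per lap

34.6971 s


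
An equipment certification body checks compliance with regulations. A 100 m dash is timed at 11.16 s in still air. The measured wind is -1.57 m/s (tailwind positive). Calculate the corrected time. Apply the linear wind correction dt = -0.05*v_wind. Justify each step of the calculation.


dt = -0.05 * v_wind = -0.05 * -1.57 = 0.0785 s
t_corrected = t_still + dt = 11.16 + (0.0785)
t_corrected = 11.2385 s

11.2385 s


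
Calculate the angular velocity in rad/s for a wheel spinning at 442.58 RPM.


omega = RPM * 2 * pi / 60
omega = 442.58 * 2 * 3.14159 / 60
omega = 2780.8122 / 60 = 46.3469 rad/s

46.3469 rad/s


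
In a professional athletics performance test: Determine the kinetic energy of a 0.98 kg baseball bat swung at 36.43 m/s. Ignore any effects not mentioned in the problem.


KE = 0.5 * m * v^2
KE = 0.5 * 0.98 * 36.43^2
KE = 0.5 * 0.98 * 1327.1449 = 650.301 J

650.301 J


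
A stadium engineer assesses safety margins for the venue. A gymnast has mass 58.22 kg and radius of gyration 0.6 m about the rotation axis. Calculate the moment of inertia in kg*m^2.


I = m * k^2
I = 58.22 * 0.6^2
I = 58.22 * 0.36 = 20.9592 kg*m^2

20.9592 kg*m^2


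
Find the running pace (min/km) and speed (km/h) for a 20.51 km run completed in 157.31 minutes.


Pace = time / distance = 157.31 min / 20.51 km = 7.6699 min/km
Speed = distance / time_in_hours = 20.51 / 2.6218 hr
Speed = 7.8228 km/h

7.6699 min/km, 7.8228 km/h


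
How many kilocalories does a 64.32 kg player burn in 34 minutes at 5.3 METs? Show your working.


kcal = MET * mass * time_hr
Convert time: 34 min = 0.5667 hr
kcal = 5.3 * 64.32 * 0.5667
kcal = 193.1744 kcal

193.1744 kcal


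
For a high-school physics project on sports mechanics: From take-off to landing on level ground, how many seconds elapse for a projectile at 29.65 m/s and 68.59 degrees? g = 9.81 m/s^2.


T = 2*v*sin(theta)/g
sin(theta) = sin(68.59 deg) = 0.931
T = 2*29.65*0.931 / 9.81
T = 55.2078 / 9.81 = 5.6277 s

5.6277 s


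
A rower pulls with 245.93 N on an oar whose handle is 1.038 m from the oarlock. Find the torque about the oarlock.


tau = F * d
tau = 245.93 * 1.038
tau = 255.2753 N*m

255.2753 N*m


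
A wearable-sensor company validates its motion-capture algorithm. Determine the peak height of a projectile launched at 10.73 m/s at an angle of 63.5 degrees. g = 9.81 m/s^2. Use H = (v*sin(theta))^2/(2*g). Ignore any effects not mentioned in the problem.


H = (v*sin(theta))^2 / (2*g)
vy = v*sin(theta) = 10.73 * sin(63.5 deg) = 9.6026 m/s
H = vy^2 / (2*g) = 92.2108 / (2*9.81)
H = 92.2108 / 19.62 = 4.6998 m

4.6998 m


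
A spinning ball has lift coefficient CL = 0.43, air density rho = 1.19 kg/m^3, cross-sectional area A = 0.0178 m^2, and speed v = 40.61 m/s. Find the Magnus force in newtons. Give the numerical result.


FM = 0.5 * CL * rho * A * v^2
FM = 0.5 * 0.43 * 1.19 * 0.0178 * 40.61^2
v^2 = 1649.1721
FM = 0.5 * 0.43 * 1.19 * 0.0178 * 1649.1721 = 7.5105 N

7.5105 N


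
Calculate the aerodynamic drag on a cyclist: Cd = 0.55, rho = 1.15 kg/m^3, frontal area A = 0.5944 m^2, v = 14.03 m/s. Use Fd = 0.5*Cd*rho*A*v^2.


Fd = 0.5 * Cd * rho * A * v^2
Fd = 0.5 * 0.55 * 1.15 * 0.5944 * 14.03^2
v^2 = 196.8409
Fd = 0.5 * 0.55 * 1.15 * 0.5944 * 196.8409 = 37.002 N

37.002 N


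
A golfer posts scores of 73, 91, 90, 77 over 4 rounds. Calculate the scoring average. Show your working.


Average = sum / n
Sum = 331
Average = 331 / 4 = 82.75

82.75


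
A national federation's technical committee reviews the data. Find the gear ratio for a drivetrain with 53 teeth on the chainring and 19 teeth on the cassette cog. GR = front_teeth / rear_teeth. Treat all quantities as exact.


GR = front_teeth / rear_teeth
GR = 53 / 19
GR = 2.7895

2.7895


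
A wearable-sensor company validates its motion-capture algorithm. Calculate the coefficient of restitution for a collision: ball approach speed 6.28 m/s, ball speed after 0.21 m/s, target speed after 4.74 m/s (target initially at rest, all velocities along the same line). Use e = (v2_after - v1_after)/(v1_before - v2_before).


e = (v2_after - v1_after) / (v1_before - v2_before)
Numerator = 4.74 - 0.21 = 4.53
Denominator = 6.28 - 0 = 6.28
e = 4.53 / 6.28 = 0.7213

0.7213


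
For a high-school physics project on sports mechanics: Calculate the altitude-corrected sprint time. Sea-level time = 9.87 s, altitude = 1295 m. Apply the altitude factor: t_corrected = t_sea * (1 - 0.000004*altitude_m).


Correction factor = 1 - 0.000004 * 1295 = 0.99482
t_corrected = t_sea * factor = 9.87 * 0.99482
t_corrected = 9.8189 s

9.8189 s


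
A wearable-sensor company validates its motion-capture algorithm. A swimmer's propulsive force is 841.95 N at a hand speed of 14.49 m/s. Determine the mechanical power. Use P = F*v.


P = F * v
P = 841.95 * 14.49
P = 12199.8555 W

12199.8555 W


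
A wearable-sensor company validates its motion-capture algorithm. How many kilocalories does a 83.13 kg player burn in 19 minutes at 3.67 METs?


kcal = MET * mass * time_hr
Convert time: 19 min = 0.3167 hr
kcal = 3.67 * 83.13 * 0.3167
kcal = 96.6109 kcal

96.6109 kcal


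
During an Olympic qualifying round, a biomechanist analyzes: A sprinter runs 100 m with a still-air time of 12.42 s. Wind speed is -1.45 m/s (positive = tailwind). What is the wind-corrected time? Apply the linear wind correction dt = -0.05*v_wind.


dt = -0.05 * v_wind = -0.05 * -1.45 = 0.0725 s
t_corrected = t_still + dt = 12.42 + (0.0725)
t_corrected = 12.4925 s

12.4925 s


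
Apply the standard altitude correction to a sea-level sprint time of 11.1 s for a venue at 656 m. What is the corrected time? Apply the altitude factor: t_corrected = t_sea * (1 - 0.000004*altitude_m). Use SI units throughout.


Correction factor = 1 - 0.000004 * 656 = 0.997376
t_corrected = t_sea * factor = 11.1 * 0.997376
t_corrected = 11.0709 s

11.0709 s


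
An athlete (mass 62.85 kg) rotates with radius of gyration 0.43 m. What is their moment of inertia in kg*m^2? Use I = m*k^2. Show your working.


I = m * k^2
I = 62.85 * 0.43^2
I = 62.85 * 0.1849 = 11.621 kg*m^2

11.621 kg*m^2


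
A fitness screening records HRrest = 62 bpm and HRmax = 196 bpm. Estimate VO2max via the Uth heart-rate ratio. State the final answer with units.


VO2max = 15.3 * HRmax / HRrest
VO2max = 15.3 * 196 / 62
VO2max = 2998.8 / 62 = 48.3677 mL/kg/min

48.3677 mL/kg/min


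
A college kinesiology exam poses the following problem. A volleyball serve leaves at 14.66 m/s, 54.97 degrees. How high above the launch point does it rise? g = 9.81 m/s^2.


H = (v*sin(theta))^2 / (2*g)
vy = v*sin(theta) = 14.66 * sin(54.97 deg) = 12.0044 m/s
H = vy^2 / (2*g) = 144.1048 / (2*9.81)
H = 144.1048 / 19.62 = 7.3448 m

7.3448 m


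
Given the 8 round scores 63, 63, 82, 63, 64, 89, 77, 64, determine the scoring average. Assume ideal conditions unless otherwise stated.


Average = sum / n
Sum = 565
Average = 565 / 8 = 70.625

70.625


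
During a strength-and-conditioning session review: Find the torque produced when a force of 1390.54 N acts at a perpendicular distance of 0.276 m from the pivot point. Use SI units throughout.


tau = F * d
tau = 1390.54 * 0.276
tau = 383.789 N*m

383.789 N*m


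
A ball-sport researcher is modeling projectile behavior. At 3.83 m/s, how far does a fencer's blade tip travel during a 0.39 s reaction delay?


d = v * t
d = 3.83 * 0.39
d = 1.4937 m

1.4937 m


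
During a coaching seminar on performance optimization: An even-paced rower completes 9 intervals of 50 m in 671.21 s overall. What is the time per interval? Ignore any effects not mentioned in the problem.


Split time = total_time / n_laps = 671.21 / 9
Split time = 74.5789 s per lap

74.5789 s


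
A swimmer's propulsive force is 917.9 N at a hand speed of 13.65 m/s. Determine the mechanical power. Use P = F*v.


P = F * v
P = 917.9 * 13.65
P = 12529.335 W

12529.335 W


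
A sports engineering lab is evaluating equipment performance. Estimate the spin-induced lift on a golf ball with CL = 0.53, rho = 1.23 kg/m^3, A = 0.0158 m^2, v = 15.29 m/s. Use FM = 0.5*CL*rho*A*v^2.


FM = 0.5 * CL * rho * A * v^2
FM = 0.5 * 0.53 * 1.23 * 0.0158 * 15.29^2
v^2 = 233.7841
FM = 0.5 * 0.53 * 1.23 * 0.0158 * 233.7841 = 1.204 N

1.204 N


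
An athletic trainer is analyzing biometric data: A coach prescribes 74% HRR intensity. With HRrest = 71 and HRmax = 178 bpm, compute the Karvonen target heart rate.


Target = HRrest + pct*(HRmax - HRrest)
Heart rate reserve = HRmax - HRrest = 178 - 71 = 107 bpm
Fraction = 74% = 0.74
Target = 71 + 0.74 * 107
Target = 71 + 79.18 = 150.18 bpm

150.18 bpm


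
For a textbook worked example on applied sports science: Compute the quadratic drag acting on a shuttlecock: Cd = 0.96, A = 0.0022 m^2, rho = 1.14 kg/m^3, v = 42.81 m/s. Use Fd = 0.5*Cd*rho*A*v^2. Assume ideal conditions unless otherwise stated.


Fd = 0.5 * Cd * rho * A * v^2
Fd = 0.5 * 0.96 * 1.14 * 0.0022 * 42.81^2
v^2 = 1832.6961
Fd = 0.5 * 0.96 * 1.14 * 0.0022 * 1832.6961 = 2.2063 N

2.2063 N


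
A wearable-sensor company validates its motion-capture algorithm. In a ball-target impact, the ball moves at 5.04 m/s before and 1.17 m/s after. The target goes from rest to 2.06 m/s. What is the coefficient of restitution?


e = (v2_after - v1_after) / (v1_before - v2_before)
Numerator = 2.06 - 1.17 = 0.89
Denominator = 5.04 - 0 = 5.04
e = 0.89 / 5.04 = 0.1766

0.1766


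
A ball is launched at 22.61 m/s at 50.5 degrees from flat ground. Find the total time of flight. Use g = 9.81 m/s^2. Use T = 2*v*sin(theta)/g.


T = 2*v*sin(theta)/g
sin(theta) = sin(50.5 deg) = 0.7716
T = 2*22.61*0.7716 / 9.81
T = 34.8929 / 9.81 = 3.5569 s

3.5569 s


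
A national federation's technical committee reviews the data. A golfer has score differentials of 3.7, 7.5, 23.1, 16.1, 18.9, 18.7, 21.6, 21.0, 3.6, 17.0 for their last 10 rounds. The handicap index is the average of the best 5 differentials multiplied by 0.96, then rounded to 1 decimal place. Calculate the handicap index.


All differentials: 3.7, 7.5, 23.1, 16.1, 18.9, 18.7, 21.6, 21.0, 3.6, 17.0
Sorted: 3.6, 3.7, 7.5, 16.1, 17.0, 18.7, 18.9, 21.0, 21.6, 23.1
Best 5: 3.6, 3.7, 7.5, 16.1, 17.0
Average of best = 47.9 / 5 = 9.58
Raw index = 9.58 * 0.96 = 9.1968
Handicap index = round(9.1968, 1) = 9.2

9.2


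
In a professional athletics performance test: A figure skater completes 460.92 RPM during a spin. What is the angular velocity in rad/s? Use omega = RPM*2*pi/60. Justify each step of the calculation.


omega = RPM * 2 * pi / 60
omega = 460.92 * 2 * 3.14159 / 60
omega = 2896.0458 / 60 = 48.2674 rad/s

48.2674 rad/s


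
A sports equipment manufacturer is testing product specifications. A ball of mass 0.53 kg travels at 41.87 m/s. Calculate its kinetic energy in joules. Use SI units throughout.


KE = 0.5 * m * v^2
KE = 0.5 * 0.53 * 41.87^2
KE = 0.5 * 0.53 * 1753.0969 = 464.5707 J

464.5707 J


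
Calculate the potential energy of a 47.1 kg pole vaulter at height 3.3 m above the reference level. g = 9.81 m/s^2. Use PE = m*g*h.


PE = m * g * h
PE = 47.1 * 9.81 * 3.3
PE = 462.051 * 3.3 = 1524.7683 J

1524.7683 J


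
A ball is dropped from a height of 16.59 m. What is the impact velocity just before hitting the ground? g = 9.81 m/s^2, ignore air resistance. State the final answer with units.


v = sqrt(2 * g * h)
v = sqrt(2 * 9.81 * 16.59)
v = sqrt(325.4958) = 18.0415 m/s

18.0415 m/s


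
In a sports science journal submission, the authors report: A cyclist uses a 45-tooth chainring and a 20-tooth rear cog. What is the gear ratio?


GR = front_teeth / rear_teeth
GR = 45 / 20
GR = 2.25

2.25


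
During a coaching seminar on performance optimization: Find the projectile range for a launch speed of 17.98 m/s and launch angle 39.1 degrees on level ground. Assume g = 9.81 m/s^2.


R = v^2 * sin(2*theta) / g
Convert angle to radians: theta = 39.1 deg = 0.6824 rad
sin(2*theta) = sin(1.3648) = 0.9789
R = 17.98^2 * 0.9789 / 9.81
R = 323.2804 * 0.9789 / 9.81 = 32.2578 m

32.2578 m


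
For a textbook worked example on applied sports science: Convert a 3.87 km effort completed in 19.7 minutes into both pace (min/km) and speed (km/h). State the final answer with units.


Pace = time / distance = 19.7 min / 3.87 km = 5.0904 min/km
Speed = distance / time_in_hours = 3.87 / 0.3283 hr
Speed = 11.7868 km/h

5.0904 min/km, 11.7868 km/h


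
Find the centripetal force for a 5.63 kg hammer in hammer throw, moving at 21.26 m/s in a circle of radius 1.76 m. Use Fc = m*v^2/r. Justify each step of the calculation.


Fc = m * v^2 / r
v^2 = 21.26^2 = 451.9876
Fc = 5.63 * 451.9876 / 1.76
Fc = 2544.6902 / 1.76 = 1445.8467 N

1445.8467 N


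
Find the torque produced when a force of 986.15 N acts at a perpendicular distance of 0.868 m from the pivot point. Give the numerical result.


tau = F * d
tau = 986.15 * 0.868
tau = 855.9782 N*m

855.9782 N*m


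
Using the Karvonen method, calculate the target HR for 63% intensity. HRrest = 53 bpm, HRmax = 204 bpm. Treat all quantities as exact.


Target = HRrest + pct*(HRmax - HRrest)
Heart rate reserve = HRmax - HRrest = 204 - 53 = 151 bpm
Fraction = 63% = 0.63
Target = 53 + 0.63 * 151
Target = 53 + 95.13 = 148.13 bpm

148.13 bpm


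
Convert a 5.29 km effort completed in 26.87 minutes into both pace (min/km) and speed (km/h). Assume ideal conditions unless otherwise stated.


Pace = time / distance = 26.87 min / 5.29 km = 5.0794 min/km
Speed = distance / time_in_hours = 5.29 / 0.4478 hr
Speed = 11.8124 km/h

5.0794 min/km, 11.8124 km/h


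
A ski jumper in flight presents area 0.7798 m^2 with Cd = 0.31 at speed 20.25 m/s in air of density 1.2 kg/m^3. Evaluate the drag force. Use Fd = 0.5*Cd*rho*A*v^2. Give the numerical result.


Fd = 0.5 * Cd * rho * A * v^2
Fd = 0.5 * 0.31 * 1.2 * 0.7798 * 20.25^2
v^2 = 410.0625
Fd = 0.5 * 0.31 * 1.2 * 0.7798 * 410.0625 = 59.4766 N

59.4766 N


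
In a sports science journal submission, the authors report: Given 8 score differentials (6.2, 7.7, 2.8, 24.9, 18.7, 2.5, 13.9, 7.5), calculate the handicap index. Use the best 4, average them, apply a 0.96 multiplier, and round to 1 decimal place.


All differentials: 6.2, 7.7, 2.8, 24.9, 18.7, 2.5, 13.9, 7.5
Sorted: 2.5, 2.8, 6.2, 7.5, 7.7, 13.9, 18.7, 24.9
Best 4: 2.5, 2.8, 6.2, 7.5
Average of best = 19 / 4 = 4.75
Raw index = 4.75 * 0.96 = 4.56
Handicap index = round(4.56, 1) = 4.6

4.6


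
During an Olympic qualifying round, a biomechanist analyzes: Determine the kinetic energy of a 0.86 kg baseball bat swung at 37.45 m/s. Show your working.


KE = 0.5 * m * v^2
KE = 0.5 * 0.86 * 37.45^2
KE = 0.5 * 0.86 * 1402.5025 = 603.0761 J

603.0761 J


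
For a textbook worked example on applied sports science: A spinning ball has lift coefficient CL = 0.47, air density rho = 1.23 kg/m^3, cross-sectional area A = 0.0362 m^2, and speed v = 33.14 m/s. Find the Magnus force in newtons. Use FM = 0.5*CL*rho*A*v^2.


FM = 0.5 * CL * rho * A * v^2
FM = 0.5 * 0.47 * 1.23 * 0.0362 * 33.14^2
v^2 = 1098.2596
FM = 0.5 * 0.47 * 1.23 * 0.0362 * 1098.2596 = 11.4918 N

11.4918 N


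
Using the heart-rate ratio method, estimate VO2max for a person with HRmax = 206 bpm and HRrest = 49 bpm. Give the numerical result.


VO2max = 15.3 * HRmax / HRrest
VO2max = 15.3 * 206 / 49
VO2max = 3151.8 / 49 = 64.3224 mL/kg/min

64.3224 mL/kg/min


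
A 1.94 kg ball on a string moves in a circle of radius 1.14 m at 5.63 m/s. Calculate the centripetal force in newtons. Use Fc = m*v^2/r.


Fc = m * v^2 / r
v^2 = 5.63^2 = 31.6969
Fc = 1.94 * 31.6969 / 1.14
Fc = 61.492 / 1.14 = 53.9403 N

53.9403 N


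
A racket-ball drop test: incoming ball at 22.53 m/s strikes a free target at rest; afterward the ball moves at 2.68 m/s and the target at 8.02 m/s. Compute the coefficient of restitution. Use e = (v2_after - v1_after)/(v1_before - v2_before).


e = (v2_after - v1_after) / (v1_before - v2_before)
Numerator = 8.02 - 2.68 = 5.34
Denominator = 22.53 - 0 = 22.53
e = 5.34 / 22.53 = 0.237

0.237


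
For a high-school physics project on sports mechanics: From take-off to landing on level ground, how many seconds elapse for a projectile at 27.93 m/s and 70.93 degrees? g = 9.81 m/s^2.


T = 2*v*sin(theta)/g
sin(theta) = sin(70.93 deg) = 0.9451
T = 2*27.93*0.9451 / 9.81
T = 52.7944 / 9.81 = 5.3817 s

5.3817 s


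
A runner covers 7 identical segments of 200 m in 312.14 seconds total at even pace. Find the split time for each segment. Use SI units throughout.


Split time = total_time / n_laps = 312.14 / 7
Split time = 44.5914 s per lap

44.5914 s


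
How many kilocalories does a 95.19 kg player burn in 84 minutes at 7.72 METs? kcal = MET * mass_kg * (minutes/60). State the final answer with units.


kcal = MET * mass * time_hr
Convert time: 84 min = 1.4 hr
kcal = 7.72 * 95.19 * 1.4
kcal = 1028.8135 kcal

1028.8135 kcal


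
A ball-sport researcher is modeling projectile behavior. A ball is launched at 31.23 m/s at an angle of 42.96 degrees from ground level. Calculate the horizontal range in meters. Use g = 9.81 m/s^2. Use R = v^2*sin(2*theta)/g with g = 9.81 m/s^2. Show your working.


R = v^2 * sin(2*theta) / g
Convert angle to radians: theta = 42.96 deg = 0.7498 rad
sin(2*theta) = sin(1.4996) = 0.9975
R = 31.23^2 * 0.9975 / 9.81
R = 975.3129 * 0.9975 / 9.81 = 99.1683 m

99.1683 m


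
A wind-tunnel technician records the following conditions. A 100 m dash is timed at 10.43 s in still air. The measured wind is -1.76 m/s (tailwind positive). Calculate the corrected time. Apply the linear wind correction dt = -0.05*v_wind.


dt = -0.05 * v_wind = -0.05 * -1.76 = 0.088 s
t_corrected = t_still + dt = 10.43 + (0.088)
t_corrected = 10.518 s

10.518 s


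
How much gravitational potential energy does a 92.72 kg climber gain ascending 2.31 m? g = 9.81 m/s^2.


PE = m * g * h
PE = 92.72 * 9.81 * 2.31
PE = 909.5832 * 2.31 = 2101.1372 J

2101.1372 J


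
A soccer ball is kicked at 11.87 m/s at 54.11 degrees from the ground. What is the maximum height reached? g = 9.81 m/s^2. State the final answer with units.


H = (v*sin(theta))^2 / (2*g)
vy = v*sin(theta) = 11.87 * sin(54.11 deg) = 9.6164 m/s
H = vy^2 / (2*g) = 92.4753 / (2*9.81)
H = 92.4753 / 19.62 = 4.7133 m

4.7133 m


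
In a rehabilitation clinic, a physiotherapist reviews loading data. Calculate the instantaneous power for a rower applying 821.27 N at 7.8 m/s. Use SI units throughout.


P = F * v
P = 821.27 * 7.8
P = 6405.906 W

6405.906 W


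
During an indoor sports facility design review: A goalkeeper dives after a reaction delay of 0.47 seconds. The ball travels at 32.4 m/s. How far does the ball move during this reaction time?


d = v * t
d = 32.4 * 0.47
d = 15.228 m

15.228 m


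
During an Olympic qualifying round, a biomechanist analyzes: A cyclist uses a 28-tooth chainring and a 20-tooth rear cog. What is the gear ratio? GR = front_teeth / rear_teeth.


GR = front_teeth / rear_teeth
GR = 28 / 20
GR = 1.4

1.4


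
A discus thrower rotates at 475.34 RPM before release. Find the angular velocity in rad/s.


omega = RPM * 2 * pi / 60
omega = 475.34 * 2 * 3.14159 / 60
omega = 2986.6493 / 60 = 49.7775 rad/s

49.7775 rad/s


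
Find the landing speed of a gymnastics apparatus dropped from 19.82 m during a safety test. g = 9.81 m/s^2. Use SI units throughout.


v = sqrt(2 * g * h)
v = sqrt(2 * 9.81 * 19.82)
v = sqrt(388.8684) = 19.7197 m/s

19.7197 m/s


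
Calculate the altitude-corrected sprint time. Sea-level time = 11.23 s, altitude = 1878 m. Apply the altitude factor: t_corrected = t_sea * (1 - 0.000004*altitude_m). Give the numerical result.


Correction factor = 1 - 0.000004 * 1878 = 0.992488
t_corrected = t_sea * factor = 11.23 * 0.992488
t_corrected = 11.1456 s

11.1456 s


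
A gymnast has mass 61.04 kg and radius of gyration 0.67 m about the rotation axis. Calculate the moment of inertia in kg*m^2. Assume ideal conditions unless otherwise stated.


I = m * k^2
I = 61.04 * 0.67^2
I = 61.04 * 0.4489 = 27.4009 kg*m^2

27.4009 kg*m^2


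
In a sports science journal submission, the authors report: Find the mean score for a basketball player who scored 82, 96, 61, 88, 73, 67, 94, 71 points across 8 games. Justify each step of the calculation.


Average = sum / n
Sum = 632
Average = 632 / 8 = 79

79


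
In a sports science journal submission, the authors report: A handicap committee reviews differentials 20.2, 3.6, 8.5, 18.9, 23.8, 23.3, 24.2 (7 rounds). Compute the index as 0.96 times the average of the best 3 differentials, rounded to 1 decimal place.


All differentials: 20.2, 3.6, 8.5, 18.9, 23.8, 23.3, 24.2
Sorted: 3.6, 8.5, 18.9, 20.2, 23.3, 23.8, 24.2
Best 3: 3.6, 8.5, 18.9
Average of best = 31 / 3 = 10.3333
Raw index = 10.3333 * 0.96 = 9.92
Handicap index = round(9.92, 1) = 9.9

9.9


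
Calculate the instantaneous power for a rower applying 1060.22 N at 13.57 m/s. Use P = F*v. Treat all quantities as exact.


P = F * v
P = 1060.22 * 13.57
P = 14387.1854 W

14387.1854 W


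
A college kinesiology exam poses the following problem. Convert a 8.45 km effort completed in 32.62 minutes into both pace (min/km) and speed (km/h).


Pace = time / distance = 32.62 min / 8.45 km = 3.8604 min/km
Speed = distance / time_in_hours = 8.45 / 0.5437 hr
Speed = 15.5426 km/h

3.8604 min/km, 15.5426 km/h


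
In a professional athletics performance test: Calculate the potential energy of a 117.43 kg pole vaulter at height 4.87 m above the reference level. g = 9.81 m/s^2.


PE = m * g * h
PE = 117.43 * 9.81 * 4.87
PE = 1151.9883 * 4.87 = 5610.183 J

5610.183 J


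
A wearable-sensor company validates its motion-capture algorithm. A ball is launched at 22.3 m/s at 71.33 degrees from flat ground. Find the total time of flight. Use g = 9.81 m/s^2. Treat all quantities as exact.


T = 2*v*sin(theta)/g
sin(theta) = sin(71.33 deg) = 0.9474
T = 2*22.3*0.9474 / 9.81
T = 42.2531 / 9.81 = 4.3071 s

4.3071 s


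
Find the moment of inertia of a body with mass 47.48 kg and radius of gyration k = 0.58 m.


I = m * k^2
I = 47.48 * 0.58^2
I = 47.48 * 0.3364 = 15.9723 kg*m^2

15.9723 kg*m^2


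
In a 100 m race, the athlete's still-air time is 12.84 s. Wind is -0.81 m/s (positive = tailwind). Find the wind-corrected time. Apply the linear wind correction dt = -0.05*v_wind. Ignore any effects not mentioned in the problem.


dt = -0.05 * v_wind = -0.05 * -0.81 = 0.0405 s
t_corrected = t_still + dt = 12.84 + (0.0405)
t_corrected = 12.8805 s

12.8805 s


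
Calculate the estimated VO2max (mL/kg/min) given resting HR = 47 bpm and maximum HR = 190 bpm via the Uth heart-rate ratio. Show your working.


VO2max = 15.3 * HRmax / HRrest
VO2max = 15.3 * 190 / 47
VO2max = 2907 / 47 = 61.8511 mL/kg/min

61.8511 mL/kg/min


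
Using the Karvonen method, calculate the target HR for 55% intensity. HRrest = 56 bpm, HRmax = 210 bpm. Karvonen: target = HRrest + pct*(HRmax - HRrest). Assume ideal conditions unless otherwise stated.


Target = HRrest + pct*(HRmax - HRrest)
Heart rate reserve = HRmax - HRrest = 210 - 56 = 154 bpm
Fraction = 55% = 0.55
Target = 56 + 0.55 * 154
Target = 56 + 84.7 = 140.7 bpm

140.7 bpm


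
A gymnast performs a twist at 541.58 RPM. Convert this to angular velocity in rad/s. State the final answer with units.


omega = RPM * 2 * pi / 60
omega = 541.58 * 2 * 3.14159 / 60
omega = 3402.8475 / 60 = 56.7141 rad/s

56.7141 rad/s


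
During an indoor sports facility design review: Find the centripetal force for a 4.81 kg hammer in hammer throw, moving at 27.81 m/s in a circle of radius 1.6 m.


Fc = m * v^2 / r
v^2 = 27.81^2 = 773.3961
Fc = 4.81 * 773.3961 / 1.6
Fc = 3720.0352 / 1.6 = 2325.022 N

2325.022 N
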